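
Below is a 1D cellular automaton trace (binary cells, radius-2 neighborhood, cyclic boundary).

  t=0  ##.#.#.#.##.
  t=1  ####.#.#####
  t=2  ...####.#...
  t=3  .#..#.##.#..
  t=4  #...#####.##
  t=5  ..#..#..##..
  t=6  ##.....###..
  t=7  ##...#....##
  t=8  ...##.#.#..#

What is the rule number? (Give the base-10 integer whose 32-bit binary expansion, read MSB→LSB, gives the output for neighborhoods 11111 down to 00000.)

778746214

  ##### -> .   bit 31 = 0  t=1,i=0
  ####. -> .   bit 30 = 0  t=1,i=2
  ###.# -> #   bit 29 = 1  t=1,i=3
  ###.. -> .   bit 28 = 0  t=4,i=0
  ##.## -> #   bit 27 = 1  t=0,i=11
  ##.#. -> #   bit 26 = 1  t=0,i=2
  ##..# -> #   bit 25 = 1  t=6,i=10
  ##... -> .   bit 24 = 0  t=4,i=1
  #.### -> .   bit 23 = 0  t=1,i=7
  #.##. -> #   bit 22 = 1  t=0,i=0
  #.#.# -> #   bit 21 = 1  t=0,i=3
  #.#.. -> .   bit 20 = 0  t=2,i=8
  #..## -> #   bit 19 = 1  t=5,i=7
  #..#. -> .   bit 18 = 0  t=3,i=3
  #...# -> #   bit 17 = 1  t=3,i=11
  #.... -> .   bit 16 = 0  t=2,i=10
  .#### -> #   bit 15 = 1  t=1,i=8
  .###. -> .   bit 14 = 0  t=4,i=11
  .##.# -> #   bit 13 = 1  t=0,i=1
  .##.. -> #   bit 12 = 1  t=5,i=9
  .#.## -> #   bit 11 = 1  t=0,i=8
  .#.#. -> .   bit 10 = 0  t=0,i=4
  .#..# -> .   bit 9 = 0  t=3,i=2
  .#... -> #   bit 8 = 1  t=2,i=9
  ..### -> .   bit 7 = 0  t=2,i=3
  ..##. -> #   bit 6 = 1  t=5,i=8
  ..#.# -> #   bit 5 = 1  t=3,i=4
  ..#.. -> .   bit 4 = 0  t=3,i=1
  ...## -> .   bit 3 = 0  t=2,i=2
  ...#. -> #   bit 2 = 1  t=3,i=0
  ....# -> #   bit 1 = 1  t=2,i=1
  ..... -> .   bit 0 = 0  t=2,i=0
  bits 00101110011010101011100101100110 = 778746214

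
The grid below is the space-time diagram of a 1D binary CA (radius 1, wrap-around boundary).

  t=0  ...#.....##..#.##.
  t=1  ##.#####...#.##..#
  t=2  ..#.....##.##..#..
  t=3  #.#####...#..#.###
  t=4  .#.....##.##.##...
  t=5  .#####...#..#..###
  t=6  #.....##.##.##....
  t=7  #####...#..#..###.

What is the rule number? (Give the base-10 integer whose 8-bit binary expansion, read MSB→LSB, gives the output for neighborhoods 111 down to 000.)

53

  ###|.  b7=0 t=1,i=0
  ##.|.  b6=0 t=0,i=10
  #.#|#  b5=1 t=0,i=14
  #..|#  b4=1 t=0,i=4
  .##|.  b3=0 t=0,i=9
  .#.|#  b2=1 t=0,i=3
  ..#|.  b1=0 t=0,i=2
  ...|#  b0=1 t=0,i=0
  bits 00110101 = 53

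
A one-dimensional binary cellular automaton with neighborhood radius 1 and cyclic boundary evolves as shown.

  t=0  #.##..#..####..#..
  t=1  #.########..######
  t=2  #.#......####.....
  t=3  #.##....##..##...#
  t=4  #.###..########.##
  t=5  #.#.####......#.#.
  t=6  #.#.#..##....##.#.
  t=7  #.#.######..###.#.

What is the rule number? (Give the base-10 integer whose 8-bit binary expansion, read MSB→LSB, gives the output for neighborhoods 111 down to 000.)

  [7] ### => .  t=0,i=10
  [6] ##. => #  t=0,i=3
  [5] #.# => .  t=0,i=1
  [4] #.. => #  t=0,i=4
  [3] .## => #  t=0,i=2
  [2] .#. => #  t=0,i=0
  [1] ..# => #  t=0,i=5
  [0] ... => .  t=2,i=4
  bits 01011110 = 94

94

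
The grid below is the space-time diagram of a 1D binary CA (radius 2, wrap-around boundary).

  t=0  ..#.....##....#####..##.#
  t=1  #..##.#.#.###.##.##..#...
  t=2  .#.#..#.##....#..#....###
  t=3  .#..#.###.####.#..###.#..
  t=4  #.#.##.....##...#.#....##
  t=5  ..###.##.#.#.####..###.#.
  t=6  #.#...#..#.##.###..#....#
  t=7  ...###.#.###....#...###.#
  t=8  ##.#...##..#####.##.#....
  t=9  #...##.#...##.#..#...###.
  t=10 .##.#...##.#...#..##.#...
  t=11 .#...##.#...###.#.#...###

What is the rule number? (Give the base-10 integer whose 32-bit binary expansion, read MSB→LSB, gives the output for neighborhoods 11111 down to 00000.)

1365478374

  ##### -> .   bit 31 = 0  t=0,i=16
  ####. -> #   bit 30 = 1  t=0,i=17
  ###.# -> .   bit 29 = 0  t=1,i=12
  ###.. -> #   bit 28 = 1  t=0,i=18
  ##.## -> .   bit 27 = 0  t=1,i=13
  ##.#. -> .   bit 26 = 0  t=0,i=23
  ##..# -> .   bit 25 = 0  t=0,i=19
  ##... -> #   bit 24 = 1  t=0,i=10
  #.### -> .   bit 23 = 0  t=1,i=10
  #.##. -> #   bit 22 = 1  t=1,i=14
  #.#.# -> #   bit 21 = 1  t=1,i=6
  #.#.. -> .   bit 20 = 0  t=0,i=24
  #..## -> .   bit 19 = 0  t=0,i=20
  #..#. -> .   bit 18 = 0  t=0,i=1
  #...# -> #   bit 17 = 1  t=1,i=23
  #.... -> #   bit 16 = 1  t=0,i=4
  .#### -> #   bit 15 = 1  t=0,i=15
  .###. -> .   bit 14 = 0  t=1,i=11
  .##.# -> .   bit 13 = 0  t=0,i=22
  .##.. -> .   bit 12 = 0  t=0,i=9
  .#.## -> #   bit 11 = 1  t=1,i=9
  .#.#. -> .   bit 10 = 0  t=1,i=7
  .#..# -> #   bit 9 = 1  t=0,i=0
  .#... -> #   bit 8 = 1  t=0,i=3
  ..### -> #   bit 7 = 1  t=0,i=14
  ..##. -> #   bit 6 = 1  t=0,i=8
  ..#.# -> #   bit 5 = 1  t=2,i=6
  ..#.. -> .   bit 4 = 0  t=0,i=2
  ...## -> .   bit 3 = 0  t=0,i=7
  ...#. -> #   bit 2 = 1  t=1,i=24
  ....# -> #   bit 1 = 1  t=0,i=6
  ..... -> .   bit 0 = 0  t=0,i=5
  bits 01010001011000111000101111100110 = 1365478374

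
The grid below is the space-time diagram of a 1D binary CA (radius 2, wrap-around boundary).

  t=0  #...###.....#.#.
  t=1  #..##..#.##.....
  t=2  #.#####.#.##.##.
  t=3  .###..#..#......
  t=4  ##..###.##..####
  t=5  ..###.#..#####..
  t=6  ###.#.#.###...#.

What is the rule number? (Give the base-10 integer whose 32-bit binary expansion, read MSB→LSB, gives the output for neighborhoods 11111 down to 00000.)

597465307

  [31] ##### => .  t=2,i=4
  [30] ####. => .  t=2,i=5
  [29] ###.# => #  t=2,i=6
  [28] ###.. => .  t=0,i=6
  [27] ##.## => .  t=2,i=12
  [26] ##.#. => .  t=2,i=7
  [25] ##..# => #  t=1,i=5
  [24] ##... => #  t=0,i=7
  [23] #.### => #  t=2,i=2
  [22] #.##. => .  t=1,i=9
  [21] #.#.# => .  t=0,i=14
  [20] #.#.. => #  t=0,i=0
  [19] #..## => #  t=1,i=2
  [18] #..#. => #  t=1,i=6
  [17] #...# => .  t=0,i=2
  [16] #.... => .  t=0,i=8
  [15] .#### => #  t=2,i=3
  [14] .###. => .  t=0,i=5
  [13] .##.# => .  t=2,i=11
  [12] .##.. => #  t=1,i=4
  [11] .#.## => #  t=1,i=8
  [10] .#.#. => .  t=0,i=13
  [9] .#..# => .  t=1,i=1
  [8] .#... => .  t=0,i=1
  [7] ..### => #  t=0,i=4
  [6] ..##. => #  t=1,i=3
  [5] ..#.# => .  t=0,i=12
  [4] ..#.. => #  t=1,i=0
  [3] ...## => #  t=0,i=3
  [2] ...#. => .  t=0,i=11
  [1] ....# => #  t=0,i=10
  [0] ..... => #  t=0,i=9
  bits 00100011100111001001100011011011 = 597465307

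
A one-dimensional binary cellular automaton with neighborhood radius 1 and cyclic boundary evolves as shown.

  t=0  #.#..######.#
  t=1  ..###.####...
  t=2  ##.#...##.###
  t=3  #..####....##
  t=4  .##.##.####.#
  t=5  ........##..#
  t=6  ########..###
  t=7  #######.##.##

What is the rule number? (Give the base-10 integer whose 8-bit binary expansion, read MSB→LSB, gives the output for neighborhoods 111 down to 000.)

  [7] ### => #  t=0,i=6
  [6] ##. => .  t=0,i=0
  [5] #.# => .  t=0,i=1
  [4] #.. => #  t=0,i=3
  [3] .## => .  t=0,i=5
  [2] .#. => #  t=0,i=2
  [1] ..# => #  t=0,i=4
  [0] ... => #  t=1,i=0
  bits 10010111 = 151

151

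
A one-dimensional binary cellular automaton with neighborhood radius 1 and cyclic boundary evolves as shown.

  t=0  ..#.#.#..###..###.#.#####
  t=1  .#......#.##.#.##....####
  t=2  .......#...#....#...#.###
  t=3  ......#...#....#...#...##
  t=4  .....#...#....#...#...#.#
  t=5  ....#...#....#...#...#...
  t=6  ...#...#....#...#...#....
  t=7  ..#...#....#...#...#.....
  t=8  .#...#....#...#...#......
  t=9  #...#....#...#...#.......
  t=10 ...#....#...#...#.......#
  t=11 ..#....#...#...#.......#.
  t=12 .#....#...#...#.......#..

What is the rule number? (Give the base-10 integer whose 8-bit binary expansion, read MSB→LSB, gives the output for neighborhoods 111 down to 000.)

  nb ###: next=#  (t=0,i=10, bit7=1)
  nb ##.: next=#  (t=0,i=11, bit6=1)
  nb #.#: next=.  (t=0,i=3, bit5=0)
  nb #..: next=.  (t=0,i=0, bit4=0)
  nb .##: next=.  (t=0,i=9, bit3=0)
  nb .#.: next=.  (t=0,i=2, bit2=0)
  nb ..#: next=#  (t=0,i=1, bit1=1)
  nb ...: next=.  (t=1,i=3, bit0=0)
  bits 11000010 = 194

194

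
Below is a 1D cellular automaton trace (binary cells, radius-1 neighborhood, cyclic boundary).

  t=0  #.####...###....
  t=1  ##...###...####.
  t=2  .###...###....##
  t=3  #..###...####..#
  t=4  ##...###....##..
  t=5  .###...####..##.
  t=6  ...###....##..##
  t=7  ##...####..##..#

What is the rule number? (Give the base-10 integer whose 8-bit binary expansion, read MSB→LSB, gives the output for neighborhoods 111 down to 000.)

  nb ###: next=.  (t=0,i=3, bit7=0)
  nb ##.: next=#  (t=0,i=5, bit6=1)
  nb #.#: next=#  (t=0,i=1, bit5=1)
  nb #..: next=#  (t=0,i=6, bit4=1)
  nb .##: next=.  (t=0,i=2, bit3=0)
  nb .#.: next=#  (t=0,i=0, bit2=1)
  nb ..#: next=.  (t=0,i=8, bit1=0)
  nb ...: next=#  (t=0,i=7, bit0=1)
  bits 01110101 = 117

117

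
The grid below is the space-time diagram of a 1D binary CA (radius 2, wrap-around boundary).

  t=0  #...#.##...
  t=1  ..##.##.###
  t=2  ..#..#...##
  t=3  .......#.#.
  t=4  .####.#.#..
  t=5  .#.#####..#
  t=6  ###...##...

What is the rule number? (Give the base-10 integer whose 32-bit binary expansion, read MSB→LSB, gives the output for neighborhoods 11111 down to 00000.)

1969376453

  [31] ##### => .  t=5,i=5
  [30] ####. => #  t=4,i=3
  [29] ###.# => #  t=4,i=4
  [28] ###.. => #  t=1,i=10
  [27] ##.## => .  t=1,i=4
  [26] ##.#. => #  t=4,i=5
  [25] ##..# => .  t=1,i=0
  [24] ##... => #  t=0,i=8
  [23] #.### => .  t=1,i=8
  [22] #.##. => #  t=0,i=6
  [21] #.#.# => #  t=4,i=6
  [20] #.#.. => .  t=3,i=9
  [19] #..## => .  t=1,i=1
  [18] #..#. => .  t=2,i=1
  [17] #...# => #  t=0,i=2
  [16] #.... => .  t=3,i=0
  [15] .#### => .  t=4,i=2
  [14] .###. => #  t=1,i=9
  [13] .##.# => .  t=1,i=3
  [12] .##.. => .  t=0,i=7
  [11] .#.## => #  t=0,i=5
  [10] .#.#. => #  t=3,i=8
  [9] .#..# => .  t=2,i=3
  [8] .#... => .  t=0,i=1
  [7] ..### => #  t=4,i=1
  [6] ..##. => #  t=1,i=2
  [5] ..#.# => .  t=0,i=4
  [4] ..#.. => .  t=0,i=0
  [3] ...## => .  t=2,i=8
  [2] ...#. => #  t=0,i=3
  [1] ....# => .  t=3,i=5
  [0] ..... => #  t=3,i=1
  bits 01110101011000100100110011000101 = 1969376453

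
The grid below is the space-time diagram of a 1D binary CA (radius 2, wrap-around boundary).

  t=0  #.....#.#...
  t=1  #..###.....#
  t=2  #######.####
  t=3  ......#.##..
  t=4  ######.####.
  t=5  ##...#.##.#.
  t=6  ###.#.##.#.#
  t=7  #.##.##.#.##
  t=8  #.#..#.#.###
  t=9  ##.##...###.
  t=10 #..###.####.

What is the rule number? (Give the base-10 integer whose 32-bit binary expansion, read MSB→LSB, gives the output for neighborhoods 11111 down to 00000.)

936172255

  ##### -> .   bit 31 = 0  t=2,i=0
  ####. -> .   bit 30 = 0  t=2,i=5
  ###.# -> #   bit 29 = 1  t=2,i=6
  ###.. -> #   bit 28 = 1  t=1,i=5
  ##.## -> .   bit 27 = 0  t=2,i=7
  ##.#. -> #   bit 26 = 1  t=5,i=9
  ##..# -> #   bit 25 = 1  t=1,i=1
  ##... -> #   bit 24 = 1  t=1,i=6
  #.### -> #   bit 23 = 1  t=2,i=8
  #.##. -> #   bit 22 = 1  t=3,i=8
  #.#.# -> .   bit 21 = 0  t=5,i=10
  #.#.. -> .   bit 20 = 0  t=0,i=8
  #..## -> #   bit 19 = 1  t=1,i=2
  #..#. -> #   bit 18 = 1  t=8,i=4
  #...# -> .   bit 17 = 0  t=0,i=10
  #.... -> .   bit 16 = 0  t=0,i=2
  .#### -> #   bit 15 = 1  t=2,i=9
  .###. -> #   bit 14 = 1  t=1,i=4
  .##.# -> .   bit 13 = 0  t=5,i=8
  .##.. -> #   bit 12 = 1  t=1,i=0
  .#.## -> #   bit 11 = 1  t=3,i=7
  .#.#. -> .   bit 10 = 0  t=0,i=7
  .#..# -> #   bit 9 = 1  t=8,i=3
  .#... -> .   bit 8 = 0  t=0,i=1
  ..### -> #   bit 7 = 1  t=1,i=3
  ..##. -> #   bit 6 = 1  t=1,i=11
  ..#.# -> .   bit 5 = 0  t=0,i=6
  ..#.. -> #   bit 4 = 1  t=0,i=0
  ...## -> #   bit 3 = 1  t=1,i=10
  ...#. -> #   bit 2 = 1  t=0,i=5
  ....# -> #   bit 1 = 1  t=0,i=4
  ..... -> #   bit 0 = 1  t=0,i=3
  bits 00110111110011001101101011011111 = 936172255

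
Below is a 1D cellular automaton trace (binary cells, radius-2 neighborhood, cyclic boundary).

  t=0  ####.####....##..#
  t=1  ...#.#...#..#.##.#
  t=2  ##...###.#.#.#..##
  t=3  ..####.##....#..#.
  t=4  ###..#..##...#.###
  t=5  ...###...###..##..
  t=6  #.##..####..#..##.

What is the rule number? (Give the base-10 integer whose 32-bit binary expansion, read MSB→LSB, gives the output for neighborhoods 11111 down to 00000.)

  nb #####: next=.  (t=0,i=1, bit31=0)
  nb ####.: next=.  (t=0,i=2, bit30=0)
  nb ###.#: next=#  (t=0,i=3, bit29=1)
  nb ###..: next=.  (t=0,i=8, bit28=0)
  nb ##.##: next=.  (t=0,i=4, bit27=0)
  nb ##.#.: next=#  (t=1,i=16, bit26=1)
  nb ##..#: next=#  (t=0,i=15, bit25=1)
  nb ##...: next=#  (t=0,i=9, bit24=1)
  nb #.###: next=#  (t=0,i=5, bit23=1)
  nb #.##.: next=.  (t=1,i=14, bit22=0)
  nb #.#.#: next=.  (t=2,i=9, bit21=0)
  nb #.#..: next=#  (t=1,i=5, bit20=1)
  nb #..##: next=.  (t=0,i=16, bit19=0)
  nb #..#.: next=#  (t=1,i=11, bit18=1)
  nb #...#: next=#  (t=1,i=1, bit17=1)
  nb #....: next=.  (t=0,i=10, bit16=0)
  nb .####: next=.  (t=0,i=0, bit15=0)
  nb .###.: next=.  (t=2,i=6, bit14=0)
  nb .##.#: next=.  (t=1,i=15, bit13=0)
  nb .##..: next=#  (t=0,i=14, bit12=1)
  nb .#.##: next=#  (t=1,i=13, bit11=1)
  nb .#.#.: next=.  (t=1,i=4, bit10=0)
  nb .#..#: next=.  (t=1,i=10, bit9=0)
  nb .#...: next=#  (t=1,i=0, bit8=1)
  nb ..###: next=#  (t=0,i=17, bit7=1)
  nb ..##.: next=.  (t=0,i=13, bit6=0)
  nb ..#.#: next=.  (t=1,i=3, bit5=0)
  nb ..#..: next=#  (t=1,i=9, bit4=1)
  nb ...##: next=#  (t=0,i=12, bit3=1)
  nb ...#.: next=.  (t=1,i=2, bit2=0)
  nb ....#: next=.  (t=0,i=11, bit1=0)
  nb .....: next=#  (t=5,i=0, bit0=1)
  bits 00100111100101100001100110011001 = 664148377

664148377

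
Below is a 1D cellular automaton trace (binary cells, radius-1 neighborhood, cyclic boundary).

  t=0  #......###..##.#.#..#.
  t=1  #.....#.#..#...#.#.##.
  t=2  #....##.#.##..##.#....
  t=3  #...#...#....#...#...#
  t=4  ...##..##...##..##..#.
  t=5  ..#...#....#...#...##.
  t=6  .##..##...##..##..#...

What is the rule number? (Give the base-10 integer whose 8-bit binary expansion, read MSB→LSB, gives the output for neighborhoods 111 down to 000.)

134

  [7] ### => #  t=0,i=8
  [6] ##. => .  t=0,i=9
  [5] #.# => .  t=0,i=14
  [4] #.. => .  t=0,i=1
  [3] .## => .  t=0,i=7
  [2] .#. => #  t=0,i=0
  [1] ..# => #  t=0,i=6
  [0] ... => .  t=0,i=2
  bits 10000110 = 134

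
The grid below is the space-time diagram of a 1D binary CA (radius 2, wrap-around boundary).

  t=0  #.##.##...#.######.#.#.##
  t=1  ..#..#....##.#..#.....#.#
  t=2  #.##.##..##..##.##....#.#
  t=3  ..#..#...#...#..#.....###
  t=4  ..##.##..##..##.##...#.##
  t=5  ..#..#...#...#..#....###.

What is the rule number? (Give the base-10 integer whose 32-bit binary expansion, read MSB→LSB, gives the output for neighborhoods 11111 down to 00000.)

  ##### -> .   bit 31 = 0  t=0,i=14
  ####. -> #   bit 30 = 1  t=0,i=16
  ###.# -> .   bit 29 = 0  t=0,i=0
  ###.. -> #   bit 28 = 1  t=3,i=24
  ##.## -> .   bit 27 = 0  t=0,i=1
  ##.#. -> .   bit 26 = 0  t=0,i=18
  ##..# -> .   bit 25 = 0  t=2,i=7
  ##... -> .   bit 24 = 0  t=0,i=7
  #.### -> .   bit 23 = 0  t=0,i=12
  #.##. -> #   bit 22 = 1  t=0,i=2
  #.#.# -> .   bit 21 = 0  t=0,i=19
  #.#.. -> #   bit 20 = 1  t=1,i=13
  #..## -> .   bit 19 = 0  t=2,i=8
  #..#. -> .   bit 18 = 0  t=1,i=1
  #...# -> .   bit 17 = 0  t=0,i=8
  #.... -> .   bit 16 = 0  t=1,i=7
  .#### -> #   bit 15 = 1  t=0,i=13
  .###. -> #   bit 14 = 1  t=0,i=24
  .##.# -> .   bit 13 = 0  t=0,i=3
  .##.. -> .   bit 12 = 0  t=0,i=6
  .#.## -> #   bit 11 = 1  t=0,i=11
  .#.#. -> .   bit 10 = 0  t=0,i=20
  .#..# -> #   bit 9 = 1  t=1,i=0
  .#... -> #   bit 8 = 1  t=1,i=6
  ..### -> .   bit 7 = 0  t=3,i=22
  ..##. -> #   bit 6 = 1  t=1,i=10
  ..#.# -> #   bit 5 = 1  t=0,i=10
  ..#.. -> #   bit 4 = 1  t=1,i=2
  ...## -> #   bit 3 = 1  t=1,i=9
  ...#. -> .   bit 2 = 0  t=0,i=9
  ....# -> .   bit 1 = 0  t=1,i=8
  ..... -> .   bit 0 = 0  t=1,i=19
  bits 01010000010100001100101101111000 = 1347472248

1347472248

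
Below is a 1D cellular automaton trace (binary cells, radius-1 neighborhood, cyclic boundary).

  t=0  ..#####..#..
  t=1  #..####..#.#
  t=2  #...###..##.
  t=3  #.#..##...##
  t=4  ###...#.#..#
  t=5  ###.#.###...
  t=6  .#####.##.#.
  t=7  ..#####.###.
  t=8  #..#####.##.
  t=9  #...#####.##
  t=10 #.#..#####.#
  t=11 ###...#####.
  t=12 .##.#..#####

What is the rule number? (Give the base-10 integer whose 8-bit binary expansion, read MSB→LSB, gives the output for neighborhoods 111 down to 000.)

  ###|#  b7=1 t=0,i=3
  ##.|#  b6=1 t=0,i=6
  #.#|#  b5=1 t=1,i=10
  #..|.  b4=0 t=0,i=7
  .##|.  b3=0 t=0,i=2
  .#.|#  b2=1 t=0,i=9
  ..#|.  b1=0 t=0,i=1
  ...|#  b0=1 t=0,i=0
  bits 11100101 = 229

229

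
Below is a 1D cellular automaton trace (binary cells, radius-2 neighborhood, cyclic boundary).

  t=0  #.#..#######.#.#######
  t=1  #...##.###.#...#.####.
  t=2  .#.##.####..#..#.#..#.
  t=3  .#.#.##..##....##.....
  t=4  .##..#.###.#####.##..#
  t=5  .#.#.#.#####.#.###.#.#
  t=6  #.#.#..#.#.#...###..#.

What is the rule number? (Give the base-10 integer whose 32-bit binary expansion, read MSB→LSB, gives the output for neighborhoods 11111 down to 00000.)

  [31] ##### => #  t=0,i=7
  [30] ####. => .  t=0,i=10
  [29] ###.# => #  t=0,i=0
  [28] ###.. => #  t=2,i=9
  [27] ##.## => #  t=1,i=6
  [26] ##.#. => .  t=0,i=1
  [25] ##..# => #  t=2,i=10
  [24] ##... => #  t=3,i=11
  [23] #.### => #  t=0,i=15
  [22] #.##. => #  t=2,i=3
  [21] #.#.# => .  t=0,i=13
  [20] #.#.. => .  t=0,i=2
  [19] #..## => #  t=0,i=4
  [18] #..#. => .  t=2,i=0
  [17] #...# => .  t=1,i=2
  [16] #.... => #  t=3,i=12
  [15] .#### => .  t=0,i=6
  [14] .###. => #  t=1,i=8
  [13] .##.# => .  t=1,i=5
  [12] .##.. => .  t=3,i=6
  [11] .#.## => .  t=0,i=14
  [10] .#.#. => #  t=2,i=16
  [9] .#..# => .  t=0,i=3
  [8] .#... => #  t=1,i=1
  [7] ..### => #  t=0,i=5
  [6] ..##. => #  t=1,i=4
  [5] ..#.# => #  t=1,i=15
  [4] ..#.. => .  t=2,i=12
  [3] ...## => #  t=1,i=3
  [2] ...#. => .  t=1,i=14
  [1] ....# => #  t=3,i=13
  [0] ..... => .  t=3,i=19
  bits 10111011110010010100010111101010 = 3150530026

3150530026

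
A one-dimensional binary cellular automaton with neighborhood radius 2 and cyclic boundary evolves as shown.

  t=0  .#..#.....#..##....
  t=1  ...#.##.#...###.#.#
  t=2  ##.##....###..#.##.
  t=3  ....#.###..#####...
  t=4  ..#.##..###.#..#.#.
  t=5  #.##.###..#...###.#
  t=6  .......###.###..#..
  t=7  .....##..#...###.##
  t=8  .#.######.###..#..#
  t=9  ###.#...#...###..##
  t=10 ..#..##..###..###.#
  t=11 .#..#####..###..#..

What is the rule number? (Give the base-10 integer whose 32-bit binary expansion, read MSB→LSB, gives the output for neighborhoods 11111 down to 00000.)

841981290

  #####|.  b31=0 t=3,i=13
  ####.|.  b30=0 t=3,i=14
  ###.#|#  b29=1 t=1,i=14
  ###..|#  b28=1 t=2,i=11
  ##.##|.  b27=0 t=2,i=2
  ##.#.|.  b26=0 t=1,i=7
  ##..#|#  b25=1 t=2,i=12
  ##...|.  b24=0 t=0,i=15
  #.###|.  b23=0 t=3,i=6
  #.##.|.  b22=0 t=1,i=5
  #.#.#|#  b21=1 t=1,i=16
  #.#..|.  b20=0 t=1,i=8
  #..##|#  b19=1 t=0,i=12
  #..#.|#  b18=1 t=0,i=3
  #...#|#  b17=1 t=1,i=1
  #....|#  b16=1 t=0,i=6
  .####|#  b15=1 t=3,i=12
  .###.|.  b14=0 t=1,i=13
  .##.#|.  b13=0 t=1,i=6
  .##..|#  b12=1 t=0,i=14
  .#.##|#  b11=1 t=1,i=4
  .#.#.|#  b10=1 t=1,i=17
  .#..#|.  b9=0 t=0,i=2
  .#...|#  b8=1 t=0,i=5
  ..###|.  b7=0 t=1,i=12
  ..##.|#  b6=1 t=0,i=13
  ..#.#|#  b5=1 t=1,i=3
  ..#..|.  b4=0 t=0,i=1
  ...##|#  b3=1 t=1,i=11
  ...#.|.  b2=0 t=0,i=0
  ....#|#  b1=1 t=0,i=8
  .....|.  b0=0 t=0,i=7
  bits 00110010001011111001110101101010 = 841981290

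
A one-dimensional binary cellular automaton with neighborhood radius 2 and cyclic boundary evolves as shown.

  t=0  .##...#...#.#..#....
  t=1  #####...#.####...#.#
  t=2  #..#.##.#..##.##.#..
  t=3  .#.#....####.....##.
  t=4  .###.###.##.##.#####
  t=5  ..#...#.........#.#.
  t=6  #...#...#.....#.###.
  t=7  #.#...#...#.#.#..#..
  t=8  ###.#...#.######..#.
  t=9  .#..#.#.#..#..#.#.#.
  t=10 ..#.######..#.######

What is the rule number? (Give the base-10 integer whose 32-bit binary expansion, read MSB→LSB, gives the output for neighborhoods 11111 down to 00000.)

  [31] ##### => .  t=1,i=1
  [30] ####. => #  t=1,i=3
  [29] ###.# => .  t=4,i=3
  [28] ###.. => .  t=1,i=4
  [27] ##.## => .  t=2,i=13
  [26] ##.#. => .  t=2,i=7
  [25] ##..# => #  t=3,i=19
  [24] ##... => #  t=0,i=3
  [23] #.### => .  t=1,i=10
  [22] #.##. => .  t=2,i=5
  [21] #.#.# => #  t=7,i=12
  [20] #.#.. => #  t=0,i=12
  [19] #..## => #  t=2,i=10
  [18] #..#. => .  t=0,i=14
  [17] #...# => #  t=0,i=4
  [16] #.... => #  t=0,i=17
  [15] .#### => #  t=1,i=0
  [14] .###. => #  t=4,i=2
  [13] .##.# => .  t=2,i=6
  [12] .##.. => #  t=0,i=2
  [11] .#.## => .  t=1,i=9
  [10] .#.#. => #  t=0,i=11
  [9] .#..# => #  t=0,i=13
  [8] .#... => .  t=0,i=7
  [7] ..### => .  t=3,i=8
  [6] ..##. => #  t=0,i=1
  [5] ..#.# => #  t=0,i=10
  [4] ..#.. => .  t=0,i=6
  [3] ...## => #  t=0,i=0
  [2] ...#. => .  t=0,i=5
  [1] ....# => #  t=0,i=19
  [0] ..... => .  t=0,i=18
  bits 01000011001110111101011001101010 = 1127994986

1127994986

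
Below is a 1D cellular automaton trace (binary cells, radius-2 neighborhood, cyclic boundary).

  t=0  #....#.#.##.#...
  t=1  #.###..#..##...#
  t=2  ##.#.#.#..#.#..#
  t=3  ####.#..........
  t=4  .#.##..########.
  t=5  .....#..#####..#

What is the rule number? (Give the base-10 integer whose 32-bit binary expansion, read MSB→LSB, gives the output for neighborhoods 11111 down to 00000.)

  nb #####: next=#  (t=4,i=9, bit31=1)
  nb ####.: next=.  (t=3,i=2, bit30=0)
  nb ###.#: next=#  (t=2,i=1, bit29=1)
  nb ###..: next=.  (t=1,i=4, bit28=0)
  nb ##.##: next=#  (t=1,i=1, bit27=1)
  nb ##.#.: next=#  (t=0,i=11, bit26=1)
  nb ##..#: next=#  (t=1,i=5, bit25=1)
  nb ##...: next=#  (t=1,i=12, bit24=1)
  nb #.###: next=.  (t=1,i=2, bit23=0)
  nb #.##.: next=.  (t=0,i=9, bit22=0)
  nb #.#.#: next=#  (t=0,i=7, bit21=1)
  nb #.#..: next=.  (t=0,i=12, bit20=0)
  nb #..##: next=.  (t=1,i=9, bit19=0)
  nb #..#.: next=.  (t=1,i=6, bit18=0)
  nb #...#: next=.  (t=0,i=14, bit17=0)
  nb #....: next=#  (t=0,i=2, bit16=1)
  nb .####: next=#  (t=3,i=1, bit15=1)
  nb .###.: next=#  (t=1,i=3, bit14=1)
  nb .##.#: next=#  (t=0,i=10, bit13=1)
  nb .##..: next=.  (t=1,i=11, bit12=0)
  nb .#.##: next=.  (t=0,i=8, bit11=0)
  nb .#.#.: next=.  (t=0,i=6, bit10=0)
  nb .#..#: next=.  (t=1,i=8, bit9=0)
  nb .#...: next=.  (t=0,i=1, bit8=0)
  nb ..###: next=.  (t=2,i=15, bit7=0)
  nb ..##.: next=#  (t=1,i=10, bit6=1)
  nb ..#.#: next=.  (t=0,i=5, bit5=0)
  nb ..#..: next=#  (t=0,i=0, bit4=1)
  nb ...##: next=.  (t=1,i=14, bit3=0)
  nb ...#.: next=#  (t=0,i=4, bit2=1)
  nb ....#: next=#  (t=0,i=3, bit1=1)
  nb .....: next=#  (t=3,i=8, bit0=1)
  bits 10101111001000011110000001010111 = 2938232919

2938232919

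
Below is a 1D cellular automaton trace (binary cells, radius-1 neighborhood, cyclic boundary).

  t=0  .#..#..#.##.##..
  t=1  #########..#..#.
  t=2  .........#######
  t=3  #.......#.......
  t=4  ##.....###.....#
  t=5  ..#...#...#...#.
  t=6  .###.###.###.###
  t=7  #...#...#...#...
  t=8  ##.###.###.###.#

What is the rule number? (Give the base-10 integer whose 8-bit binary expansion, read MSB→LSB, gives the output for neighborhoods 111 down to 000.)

54

  [7] ### => .  t=1,i=1
  [6] ##. => .  t=0,i=10
  [5] #.# => #  t=0,i=8
  [4] #.. => #  t=0,i=2
  [3] .## => .  t=0,i=9
  [2] .#. => #  t=0,i=1
  [1] ..# => #  t=0,i=0
  [0] ... => .  t=0,i=15
  bits 00110110 = 54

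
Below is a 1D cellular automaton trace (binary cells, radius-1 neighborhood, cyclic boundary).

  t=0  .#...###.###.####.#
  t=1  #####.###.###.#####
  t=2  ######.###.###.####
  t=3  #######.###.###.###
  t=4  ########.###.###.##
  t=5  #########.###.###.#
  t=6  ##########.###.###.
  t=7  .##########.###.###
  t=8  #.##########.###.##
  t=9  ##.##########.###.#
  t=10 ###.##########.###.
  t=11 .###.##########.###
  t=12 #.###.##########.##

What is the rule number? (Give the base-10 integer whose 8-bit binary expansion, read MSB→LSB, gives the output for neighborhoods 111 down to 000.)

  [7] ### => #  t=0,i=6
  [6] ##. => #  t=0,i=7
  [5] #.# => #  t=0,i=0
  [4] #.. => #  t=0,i=2
  [3] .## => .  t=0,i=5
  [2] .#. => #  t=0,i=1
  [1] ..# => #  t=0,i=4
  [0] ... => #  t=0,i=3
  bits 11110111 = 247

247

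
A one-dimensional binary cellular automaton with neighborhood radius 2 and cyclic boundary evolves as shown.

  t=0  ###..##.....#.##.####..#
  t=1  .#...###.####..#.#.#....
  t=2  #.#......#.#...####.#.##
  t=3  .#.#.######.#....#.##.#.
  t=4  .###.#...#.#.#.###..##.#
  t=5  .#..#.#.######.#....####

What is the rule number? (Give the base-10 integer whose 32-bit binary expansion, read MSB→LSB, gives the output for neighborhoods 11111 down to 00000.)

1168127847

  ##### -> .   bit 31 = 0  t=3,i=7
  ####. -> #   bit 30 = 1  t=0,i=1
  ###.# -> .   bit 29 = 0  t=1,i=7
  ###.. -> .   bit 28 = 0  t=0,i=2
  ##.## -> .   bit 27 = 0  t=0,i=16
  ##.#. -> #   bit 26 = 1  t=2,i=1
  ##..# -> .   bit 25 = 0  t=0,i=3
  ##... -> #   bit 24 = 1  t=0,i=7
  #.### -> #   bit 23 = 1  t=0,i=17
  #.##. -> .   bit 22 = 0  t=0,i=14
  #.#.# -> #   bit 21 = 1  t=1,i=17
  #.#.. -> .   bit 20 = 0  t=1,i=19
  #..## -> .   bit 19 = 0  t=0,i=4
  #..#. -> .   bit 18 = 0  t=1,i=14
  #...# -> .   bit 17 = 0  t=1,i=3
  #.... -> .   bit 16 = 0  t=0,i=8
  .#### -> .   bit 15 = 0  t=0,i=0
  .###. -> .   bit 14 = 0  t=1,i=6
  .##.# -> #   bit 13 = 1  t=0,i=15
  .##.. -> #   bit 12 = 1  t=0,i=6
  .#.## -> .   bit 11 = 0  t=0,i=13
  .#.#. -> #   bit 10 = 1  t=1,i=16
  .#..# -> #   bit 9 = 1  t=3,i=23
  .#... -> #   bit 8 = 1  t=1,i=2
  ..### -> .   bit 7 = 0  t=0,i=23
  ..##. -> #   bit 6 = 1  t=0,i=5
  ..#.# -> #   bit 5 = 1  t=0,i=12
  ..#.. -> .   bit 4 = 0  t=1,i=1
  ...## -> .   bit 3 = 0  t=1,i=4
  ...#. -> #   bit 2 = 1  t=0,i=11
  ....# -> #   bit 1 = 1  t=0,i=10
  ..... -> #   bit 0 = 1  t=0,i=9
  bits 01000101101000000011011101100111 = 1168127847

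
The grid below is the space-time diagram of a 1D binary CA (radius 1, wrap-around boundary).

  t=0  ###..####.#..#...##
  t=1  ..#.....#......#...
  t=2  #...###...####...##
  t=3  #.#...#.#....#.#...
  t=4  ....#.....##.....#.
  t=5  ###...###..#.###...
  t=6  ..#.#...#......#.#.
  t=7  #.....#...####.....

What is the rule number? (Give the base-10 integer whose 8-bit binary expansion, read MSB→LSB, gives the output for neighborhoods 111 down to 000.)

65

  [7] ### => .  t=0,i=0
  [6] ##. => #  t=0,i=2
  [5] #.# => .  t=0,i=9
  [4] #.. => .  t=0,i=3
  [3] .## => .  t=0,i=5
  [2] .#. => .  t=0,i=10
  [1] ..# => .  t=0,i=4
  [0] ... => #  t=0,i=15
  bits 01000001 = 65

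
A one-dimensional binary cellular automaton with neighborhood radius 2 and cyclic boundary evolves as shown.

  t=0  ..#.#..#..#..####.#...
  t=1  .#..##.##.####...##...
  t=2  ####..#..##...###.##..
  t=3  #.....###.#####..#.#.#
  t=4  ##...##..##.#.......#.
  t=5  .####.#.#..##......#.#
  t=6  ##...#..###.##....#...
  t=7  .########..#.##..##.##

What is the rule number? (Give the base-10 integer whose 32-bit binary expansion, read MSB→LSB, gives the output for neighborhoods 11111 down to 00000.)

2375686812

  nb #####: next=#  (t=3,i=12, bit31=1)
  nb ####.: next=.  (t=0,i=15, bit30=0)
  nb ###.#: next=.  (t=0,i=16, bit29=0)
  nb ###..: next=.  (t=1,i=13, bit28=0)
  nb ##.##: next=#  (t=1,i=6, bit27=1)
  nb ##.#.: next=#  (t=0,i=17, bit26=1)
  nb ##..#: next=.  (t=2,i=4, bit25=0)
  nb ##...: next=#  (t=1,i=14, bit24=1)
  nb #.###: next=#  (t=1,i=10, bit23=1)
  nb #.##.: next=.  (t=1,i=7, bit22=0)
  nb #.#.#: next=.  (t=3,i=19, bit21=0)
  nb #.#..: next=#  (t=0,i=4, bit20=1)
  nb #..##: next=#  (t=0,i=12, bit19=1)
  nb #..#.: next=.  (t=0,i=6, bit18=0)
  nb #...#: next=#  (t=1,i=15, bit17=1)
  nb #....: next=.  (t=0,i=20, bit16=0)
  nb .####: next=.  (t=0,i=14, bit15=0)
  nb .###.: next=.  (t=2,i=15, bit14=0)
  nb .##.#: next=.  (t=1,i=5, bit13=0)
  nb .##..: next=#  (t=1,i=18, bit12=1)
  nb .#.##: next=#  (t=3,i=20, bit11=1)
  nb .#.#.: next=.  (t=0,i=3, bit10=0)
  nb .#..#: next=#  (t=0,i=5, bit9=1)
  nb .#...: next=.  (t=0,i=19, bit8=0)
  nb ..###: next=#  (t=0,i=13, bit7=1)
  nb ..##.: next=.  (t=1,i=4, bit6=0)
  nb ..#.#: next=.  (t=0,i=2, bit5=0)
  nb ..#..: next=#  (t=0,i=7, bit4=1)
  nb ...##: next=#  (t=1,i=16, bit3=1)
  nb ...#.: next=#  (t=0,i=1, bit2=1)
  nb ....#: next=.  (t=0,i=0, bit1=0)
  nb .....: next=.  (t=0,i=21, bit0=0)
  bits 10001101100110100001101010011100 = 2375686812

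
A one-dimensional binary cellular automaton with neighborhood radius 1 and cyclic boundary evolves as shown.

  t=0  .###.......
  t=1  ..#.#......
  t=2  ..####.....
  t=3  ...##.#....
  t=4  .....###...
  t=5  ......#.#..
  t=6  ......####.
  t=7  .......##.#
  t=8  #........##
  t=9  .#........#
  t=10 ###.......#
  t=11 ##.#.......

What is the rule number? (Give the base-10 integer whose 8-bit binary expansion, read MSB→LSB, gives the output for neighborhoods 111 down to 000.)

  ###|#  b7=1 t=0,i=2
  ##.|.  b6=0 t=0,i=3
  #.#|#  b5=1 t=1,i=3
  #..|#  b4=1 t=0,i=4
  .##|.  b3=0 t=0,i=1
  .#.|#  b2=1 t=1,i=2
  ..#|.  b1=0 t=0,i=0
  ...|.  b0=0 t=0,i=5
  bits 10110100 = 180

180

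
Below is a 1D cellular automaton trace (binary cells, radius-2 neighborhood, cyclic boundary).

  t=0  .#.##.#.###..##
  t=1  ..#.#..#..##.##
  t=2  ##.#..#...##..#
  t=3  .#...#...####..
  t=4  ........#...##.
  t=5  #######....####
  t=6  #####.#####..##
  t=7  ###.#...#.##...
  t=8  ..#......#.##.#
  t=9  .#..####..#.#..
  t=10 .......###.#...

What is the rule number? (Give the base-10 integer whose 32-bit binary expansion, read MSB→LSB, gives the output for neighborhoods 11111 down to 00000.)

3003464779

  #####|#  b31=1 t=5,i=0
  ####.|.  b30=0 t=3,i=11
  ###.#|#  b29=1 t=2,i=1
  ###..|#  b28=1 t=0,i=10
  ##.##|.  b27=0 t=1,i=12
  ##.#.|.  b26=0 t=0,i=0
  ##..#|#  b25=1 t=0,i=11
  ##...|#  b24=1 t=3,i=13
  #.###|.  b23=0 t=0,i=8
  #.##.|.  b22=0 t=0,i=3
  #.#.#|.  b21=0 t=0,i=1
  #.#..|.  b20=0 t=1,i=4
  #..##|.  b19=0 t=0,i=12
  #..#.|#  b18=1 t=1,i=1
  #...#|.  b17=0 t=2,i=8
  #....|#  b16=1 t=4,i=0
  .####|.  b15=0 t=3,i=10
  .###.|.  b14=0 t=0,i=9
  .##.#|#  b13=1 t=0,i=4
  .##..|#  b12=1 t=1,i=14
  .#.##|#  b11=1 t=0,i=2
  .#.#.|#  b10=1 t=1,i=3
  .#..#|.  b9=0 t=1,i=5
  .#...|.  b8=0 t=2,i=7
  ..###|.  b7=0 t=2,i=14
  ..##.|#  b6=1 t=0,i=13
  ..#.#|.  b5=0 t=1,i=2
  ..#..|.  b4=0 t=1,i=7
  ...##|#  b3=1 t=2,i=9
  ...#.|.  b2=0 t=3,i=0
  ....#|#  b1=1 t=4,i=6
  .....|#  b0=1 t=4,i=1
  bits 10110011000001010011110001001011 = 3003464779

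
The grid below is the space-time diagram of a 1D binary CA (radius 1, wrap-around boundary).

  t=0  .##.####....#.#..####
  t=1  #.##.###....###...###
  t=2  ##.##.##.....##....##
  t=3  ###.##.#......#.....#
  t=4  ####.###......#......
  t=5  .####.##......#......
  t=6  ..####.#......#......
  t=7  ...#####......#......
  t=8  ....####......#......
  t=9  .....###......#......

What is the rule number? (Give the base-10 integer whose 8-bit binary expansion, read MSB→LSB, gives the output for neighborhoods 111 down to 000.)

  ### -> #   bit 7 = 1  t=0,i=5
  ##. -> #   bit 6 = 1  t=0,i=2
  #.# -> #   bit 5 = 1  t=0,i=0
  #.. -> .   bit 4 = 0  t=0,i=8
  .## -> .   bit 3 = 0  t=0,i=1
  .#. -> #   bit 2 = 1  t=0,i=12
  ..# -> .   bit 1 = 0  t=0,i=11
  ... -> .   bit 0 = 0  t=0,i=9
  bits 11100100 = 228

228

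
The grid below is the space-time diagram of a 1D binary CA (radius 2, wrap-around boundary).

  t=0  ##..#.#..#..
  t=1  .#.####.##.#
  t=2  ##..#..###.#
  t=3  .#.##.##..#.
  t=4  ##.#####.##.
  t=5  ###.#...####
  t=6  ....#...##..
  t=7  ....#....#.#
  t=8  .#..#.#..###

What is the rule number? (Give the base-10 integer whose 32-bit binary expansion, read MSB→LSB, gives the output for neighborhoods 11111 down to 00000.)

410891440

  #####|.  b31=0 t=4,i=5
  ####.|.  b30=0 t=1,i=5
  ###.#|.  b29=0 t=1,i=6
  ###..|#  b28=1 t=2,i=1
  ##.##|#  b27=1 t=1,i=7
  ##.#.|.  b26=0 t=1,i=10
  ##..#|.  b25=0 t=0,i=2
  ##...|.  b24=0 t=6,i=10
  #.###|.  b23=0 t=1,i=3
  #.##.|#  b22=1 t=1,i=8
  #.#.#|#  b21=1 t=1,i=1
  #.#..|#  b20=1 t=0,i=6
  #..##|#  b19=1 t=0,i=11
  #..#.|#  b18=1 t=0,i=3
  #...#|.  b17=0 t=5,i=6
  #....|#  b16=1 t=6,i=11
  .####|#  b15=1 t=1,i=4
  .###.|.  b14=0 t=2,i=0
  .##.#|#  b13=1 t=1,i=9
  .##..|#  b12=1 t=0,i=1
  .#.##|.  b11=0 t=1,i=2
  .#.#.|#  b10=1 t=0,i=5
  .#..#|.  b9=0 t=0,i=7
  .#...|.  b8=0 t=5,i=5
  ..###|#  b7=1 t=2,i=7
  ..##.|.  b6=0 t=0,i=0
  ..#.#|#  b5=1 t=0,i=4
  ..#..|#  b4=1 t=0,i=9
  ...##|.  b3=0 t=5,i=7
  ...#.|.  b2=0 t=6,i=3
  ....#|.  b1=0 t=6,i=2
  .....|.  b0=0 t=6,i=0
  bits 00011000011111011011010010110000 = 410891440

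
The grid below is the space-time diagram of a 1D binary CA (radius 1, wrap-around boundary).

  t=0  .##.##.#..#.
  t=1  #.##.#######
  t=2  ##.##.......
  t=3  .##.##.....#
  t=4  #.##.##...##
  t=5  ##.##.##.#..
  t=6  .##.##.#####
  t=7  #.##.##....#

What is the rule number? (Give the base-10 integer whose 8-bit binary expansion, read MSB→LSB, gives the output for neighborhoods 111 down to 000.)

  nb ###: next=.  (t=1,i=6, bit7=0)
  nb ##.: next=#  (t=0,i=2, bit6=1)
  nb #.#: next=#  (t=0,i=3, bit5=1)
  nb #..: next=#  (t=0,i=8, bit4=1)
  nb .##: next=.  (t=0,i=1, bit3=0)
  nb .#.: next=#  (t=0,i=7, bit2=1)
  nb ..#: next=#  (t=0,i=0, bit1=1)
  nb ...: next=.  (t=2,i=6, bit0=0)
  bits 01110110 = 118

118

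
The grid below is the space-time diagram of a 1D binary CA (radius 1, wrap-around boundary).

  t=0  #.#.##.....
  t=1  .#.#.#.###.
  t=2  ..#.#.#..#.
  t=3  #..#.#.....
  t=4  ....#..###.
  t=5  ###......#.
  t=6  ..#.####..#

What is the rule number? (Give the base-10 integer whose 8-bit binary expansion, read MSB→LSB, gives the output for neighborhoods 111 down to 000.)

97

  ###|.  b7=0 t=1,i=8
  ##.|#  b6=1 t=0,i=5
  #.#|#  b5=1 t=0,i=1
  #..|.  b4=0 t=0,i=6
  .##|.  b3=0 t=0,i=4
  .#.|.  b2=0 t=0,i=0
  ..#|.  b1=0 t=0,i=10
  ...|#  b0=1 t=0,i=7
  bits 01100001 = 97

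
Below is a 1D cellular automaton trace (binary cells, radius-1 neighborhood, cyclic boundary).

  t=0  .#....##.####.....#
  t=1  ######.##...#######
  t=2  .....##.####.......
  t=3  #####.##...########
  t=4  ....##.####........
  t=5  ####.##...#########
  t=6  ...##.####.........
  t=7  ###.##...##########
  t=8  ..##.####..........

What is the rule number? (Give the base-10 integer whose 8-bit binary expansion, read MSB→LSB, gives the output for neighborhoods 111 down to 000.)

  nb ###: next=.  (t=0,i=10, bit7=0)
  nb ##.: next=#  (t=0,i=7, bit6=1)
  nb #.#: next=#  (t=0,i=0, bit5=1)
  nb #..: next=#  (t=0,i=2, bit4=1)
  nb .##: next=.  (t=0,i=6, bit3=0)
  nb .#.: next=#  (t=0,i=1, bit2=1)
  nb ..#: next=#  (t=0,i=5, bit1=1)
  nb ...: next=#  (t=0,i=3, bit0=1)
  bits 01110111 = 119

119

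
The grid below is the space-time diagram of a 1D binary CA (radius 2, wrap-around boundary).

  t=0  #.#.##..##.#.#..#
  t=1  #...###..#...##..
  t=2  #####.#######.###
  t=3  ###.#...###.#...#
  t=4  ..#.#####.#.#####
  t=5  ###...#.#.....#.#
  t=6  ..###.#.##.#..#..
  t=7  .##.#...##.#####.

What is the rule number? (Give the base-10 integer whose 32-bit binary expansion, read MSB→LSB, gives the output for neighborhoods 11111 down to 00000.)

3008771001

  ##### -> #   bit 31 = 1  t=2,i=0
  ####. -> .   bit 30 = 0  t=2,i=3
  ###.# -> #   bit 29 = 1  t=2,i=4
  ###.. -> #   bit 28 = 1  t=1,i=6
  ##.## -> .   bit 27 = 0  t=2,i=5
  ##.#. -> .   bit 26 = 0  t=0,i=1
  ##..# -> #   bit 25 = 1  t=0,i=6
  ##... -> #   bit 24 = 1  t=5,i=3
  #.### -> .   bit 23 = 0  t=2,i=6
  #.##. -> #   bit 22 = 1  t=0,i=4
  #.#.# -> .   bit 21 = 0  t=0,i=2
  #.#.. -> #   bit 20 = 1  t=0,i=13
  #..## -> .   bit 19 = 0  t=0,i=7
  #..#. -> #   bit 18 = 1  t=1,i=8
  #...# -> #   bit 17 = 1  t=1,i=2
  #.... -> .   bit 16 = 0  t=5,i=10
  .#### -> .   bit 15 = 0  t=2,i=7
  .###. -> .   bit 14 = 0  t=1,i=5
  .##.# -> #   bit 13 = 1  t=0,i=0
  .##.. -> #   bit 12 = 1  t=0,i=5
  .#.## -> .   bit 11 = 0  t=0,i=3
  .#.#. -> .   bit 10 = 0  t=0,i=12
  .#..# -> #   bit 9 = 1  t=0,i=14
  .#... -> #   bit 8 = 1  t=1,i=1
  ..### -> #   bit 7 = 1  t=1,i=4
  ..##. -> .   bit 6 = 0  t=0,i=8
  ..#.# -> #   bit 5 = 1  t=4,i=2
  ..#.. -> #   bit 4 = 1  t=1,i=0
  ...## -> #   bit 3 = 1  t=1,i=3
  ...#. -> .   bit 2 = 0  t=5,i=5
  ....# -> .   bit 1 = 0  t=5,i=12
  ..... -> #   bit 0 = 1  t=5,i=11
  bits 10110011010101100011001110111001 = 3008771001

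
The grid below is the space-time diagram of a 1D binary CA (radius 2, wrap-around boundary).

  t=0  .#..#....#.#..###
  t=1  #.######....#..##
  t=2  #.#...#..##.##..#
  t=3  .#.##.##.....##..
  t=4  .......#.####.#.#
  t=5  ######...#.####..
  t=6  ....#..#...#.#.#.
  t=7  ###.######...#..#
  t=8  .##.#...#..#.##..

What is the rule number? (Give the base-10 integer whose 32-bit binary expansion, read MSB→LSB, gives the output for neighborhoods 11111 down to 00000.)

  [31] ##### => .  t=1,i=4
  [30] ####. => #  t=1,i=6
  [29] ###.# => #  t=0,i=16
  [28] ###.. => .  t=1,i=7
  [27] ##.## => .  t=1,i=1
  [26] ##.#. => #  t=0,i=0
  [25] ##..# => #  t=2,i=14
  [24] ##... => .  t=1,i=8
  [23] #.### => #  t=1,i=2
  [22] #.##. => .  t=2,i=12
  [21] #.#.# => #  t=4,i=14
  [20] #.#.. => .  t=0,i=1
  [19] #..## => .  t=0,i=13
  [18] #..#. => #  t=0,i=3
  [17] #...# => #  t=2,i=4
  [16] #.... => #  t=0,i=6
  [15] .#### => .  t=1,i=3
  [14] .###. => #  t=0,i=15
  [13] .##.# => .  t=2,i=0
  [12] .##.. => #  t=2,i=13
  [11] .#.## => .  t=3,i=2
  [10] .#.#. => .  t=0,i=10
  [9] .#..# => #  t=0,i=2
  [8] .#... => #  t=0,i=5
  [7] ..### => .  t=0,i=14
  [6] ..##. => .  t=2,i=9
  [5] ..#.# => .  t=0,i=9
  [4] ..#.. => #  t=0,i=4
  [3] ...## => #  t=3,i=12
  [2] ...#. => .  t=0,i=8
  [1] ....# => #  t=0,i=7
  [0] ..... => #  t=3,i=10
  bits 01100110101001110101001100011011 = 1722241819

1722241819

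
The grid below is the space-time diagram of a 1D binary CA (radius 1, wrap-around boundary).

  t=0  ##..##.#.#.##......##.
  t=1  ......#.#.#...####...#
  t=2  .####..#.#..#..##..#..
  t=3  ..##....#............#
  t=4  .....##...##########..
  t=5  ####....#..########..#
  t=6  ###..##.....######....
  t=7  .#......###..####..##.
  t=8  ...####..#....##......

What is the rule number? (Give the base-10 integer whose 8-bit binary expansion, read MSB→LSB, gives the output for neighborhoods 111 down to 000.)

  ###|#  b7=1 t=1,i=15
  ##.|.  b6=0 t=0,i=1
  #.#|#  b5=1 t=0,i=6
  #..|.  b4=0 t=0,i=2
  .##|.  b3=0 t=0,i=0
  .#.|.  b2=0 t=0,i=7
  ..#|.  b1=0 t=0,i=3
  ...|#  b0=1 t=0,i=14
  bits 10100001 = 161

161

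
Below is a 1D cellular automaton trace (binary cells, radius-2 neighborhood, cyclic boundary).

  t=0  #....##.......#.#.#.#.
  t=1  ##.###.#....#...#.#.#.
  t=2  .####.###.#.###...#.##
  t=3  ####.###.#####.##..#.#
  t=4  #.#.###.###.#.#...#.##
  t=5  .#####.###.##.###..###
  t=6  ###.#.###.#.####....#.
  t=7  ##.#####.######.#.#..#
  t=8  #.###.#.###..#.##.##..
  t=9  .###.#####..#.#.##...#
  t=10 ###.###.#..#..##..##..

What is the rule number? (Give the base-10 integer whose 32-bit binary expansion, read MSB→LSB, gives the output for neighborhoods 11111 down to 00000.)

1303833434

  ##### -> .   bit 31 = 0  t=3,i=1
  ####. -> #   bit 30 = 1  t=2,i=3
  ###.# -> .   bit 29 = 0  t=1,i=5
  ###.. -> .   bit 28 = 0  t=2,i=14
  ##.## -> #   bit 27 = 1  t=1,i=2
  ##.#. -> #   bit 26 = 1  t=1,i=6
  ##..# -> .   bit 25 = 0  t=3,i=17
  ##... -> #   bit 24 = 1  t=0,i=7
  #.### -> #   bit 23 = 1  t=1,i=3
  #.##. -> .   bit 22 = 0  t=1,i=0
  #.#.# -> #   bit 21 = 1  t=0,i=16
  #.#.. -> #   bit 20 = 1  t=0,i=0
  #..## -> .   bit 19 = 0  t=5,i=18
  #..#. -> #   bit 18 = 1  t=3,i=18
  #...# -> #   bit 17 = 1  t=1,i=14
  #.... -> .   bit 16 = 0  t=0,i=2
  .#### -> #   bit 15 = 1  t=2,i=2
  .###. -> #   bit 14 = 1  t=1,i=4
  .##.# -> #   bit 13 = 1  t=1,i=1
  .##.. -> .   bit 12 = 0  t=0,i=6
  .#.## -> #   bit 11 = 1  t=1,i=21
  .#.#. -> .   bit 10 = 0  t=0,i=15
  .#..# -> #   bit 9 = 1  t=7,i=19
  .#... -> #   bit 8 = 1  t=0,i=1
  ..### -> .   bit 7 = 0  t=5,i=19
  ..##. -> #   bit 6 = 1  t=0,i=5
  ..#.# -> .   bit 5 = 0  t=0,i=14
  ..#.. -> #   bit 4 = 1  t=1,i=12
  ...## -> #   bit 3 = 1  t=0,i=4
  ...#. -> .   bit 2 = 0  t=0,i=13
  ....# -> #   bit 1 = 1  t=0,i=3
  ..... -> .   bit 0 = 0  t=0,i=9
  bits 01001101101101101110101101011010 = 1303833434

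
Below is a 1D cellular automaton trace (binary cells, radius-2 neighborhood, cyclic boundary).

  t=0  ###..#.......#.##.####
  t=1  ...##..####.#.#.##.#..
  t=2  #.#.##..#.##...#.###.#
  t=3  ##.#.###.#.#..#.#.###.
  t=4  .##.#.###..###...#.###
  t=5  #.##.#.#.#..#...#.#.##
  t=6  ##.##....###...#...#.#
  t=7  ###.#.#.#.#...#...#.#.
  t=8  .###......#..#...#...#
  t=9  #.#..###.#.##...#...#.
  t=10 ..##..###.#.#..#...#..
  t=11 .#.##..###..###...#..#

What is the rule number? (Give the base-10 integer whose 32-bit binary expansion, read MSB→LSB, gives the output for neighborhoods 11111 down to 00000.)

  nb #####: next=.  (t=0,i=0, bit31=0)
  nb ####.: next=.  (t=0,i=1, bit30=0)
  nb ###.#: next=#  (t=1,i=10, bit29=1)
  nb ###..: next=.  (t=0,i=2, bit28=0)
  nb ##.##: next=#  (t=0,i=17, bit27=1)
  nb ##.#.: next=#  (t=1,i=11, bit26=1)
  nb ##..#: next=#  (t=0,i=3, bit25=1)
  nb ##...: next=.  (t=2,i=12, bit24=0)
  nb #.###: next=.  (t=0,i=18, bit23=0)
  nb #.##.: next=.  (t=0,i=15, bit22=0)
  nb #.#.#: next=.  (t=1,i=12, bit21=0)
  nb #.#..: next=#  (t=1,i=19, bit20=1)
  nb #..##: next=.  (t=1,i=6, bit19=0)
  nb #..#.: next=#  (t=0,i=4, bit18=1)
  nb #...#: next=.  (t=2,i=13, bit17=0)
  nb #....: next=#  (t=0,i=7, bit16=1)
  nb .####: next=#  (t=0,i=19, bit15=1)
  nb .###.: next=#  (t=2,i=18, bit14=1)
  nb .##.#: next=#  (t=0,i=16, bit13=1)
  nb .##..: next=#  (t=1,i=4, bit12=1)
  nb .#.##: next=#  (t=0,i=14, bit11=1)
  nb .#.#.: next=.  (t=1,i=13, bit10=0)
  nb .#..#: next=#  (t=3,i=12, bit9=1)
  nb .#...: next=.  (t=0,i=6, bit8=0)
  nb ..###: next=.  (t=1,i=7, bit7=0)
  nb ..##.: next=.  (t=1,i=3, bit6=0)
  nb ..#.#: next=.  (t=0,i=13, bit5=0)
  nb ..#..: next=.  (t=0,i=5, bit4=0)
  nb ...##: next=#  (t=1,i=2, bit3=1)
  nb ...#.: next=#  (t=0,i=12, bit2=1)
  nb ....#: next=.  (t=0,i=11, bit1=0)
  nb .....: next=#  (t=0,i=8, bit0=1)
  bits 00101110000101011111101000001101 = 773192205

773192205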